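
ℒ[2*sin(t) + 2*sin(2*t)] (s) 2/(s^2 + 1) + 4/(s^2 + 4)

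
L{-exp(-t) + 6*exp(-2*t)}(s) 6/(s + 2) - 1/(s + 1)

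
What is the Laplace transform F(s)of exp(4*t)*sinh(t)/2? 1/(2*((s - 4)^2-1))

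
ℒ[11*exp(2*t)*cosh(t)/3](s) 11*(s - 2)/(3*((s - 2)^2 - 1))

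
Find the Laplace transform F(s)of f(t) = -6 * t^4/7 -144/(7 * s^5)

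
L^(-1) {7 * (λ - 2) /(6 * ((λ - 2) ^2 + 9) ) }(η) 7 * exp(2 * η) * cos(3 * η) /6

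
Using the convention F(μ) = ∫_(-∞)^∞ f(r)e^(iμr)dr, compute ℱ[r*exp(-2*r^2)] sqrt(2)*I*sqrt(pi)*μ*exp(-μ^2/8)/8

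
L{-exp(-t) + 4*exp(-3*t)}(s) 4/(s + 3) - 1/(s + 1)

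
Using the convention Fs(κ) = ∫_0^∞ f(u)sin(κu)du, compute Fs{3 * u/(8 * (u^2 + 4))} 3 * pi * exp(-2 * κ)/16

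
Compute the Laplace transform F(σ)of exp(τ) 1/(σ - 1)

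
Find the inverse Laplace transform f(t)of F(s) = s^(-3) t^2/2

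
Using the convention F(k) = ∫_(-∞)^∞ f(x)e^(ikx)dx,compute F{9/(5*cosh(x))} 9*pi/(5*cosh(pi*k/2))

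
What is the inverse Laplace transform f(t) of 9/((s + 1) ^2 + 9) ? 3 * exp(-t) * sin(3 * t) 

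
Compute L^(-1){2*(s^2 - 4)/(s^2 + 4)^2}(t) 2*t*cos(2*t)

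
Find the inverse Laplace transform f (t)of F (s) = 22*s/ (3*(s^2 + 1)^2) 11*t*sin (t)/3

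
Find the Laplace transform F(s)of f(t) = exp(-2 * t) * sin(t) 1/((s + 2)^2 + 1)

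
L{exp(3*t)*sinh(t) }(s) 1/((s - 3) ^2 - 1) 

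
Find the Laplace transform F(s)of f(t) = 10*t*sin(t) 20*s/(s^2 + 1)^2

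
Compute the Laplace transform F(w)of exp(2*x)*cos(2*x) (w - 2)/((w - 2)^2 + 4)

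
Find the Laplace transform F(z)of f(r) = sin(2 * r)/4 1/(2 * (z^2 + 4))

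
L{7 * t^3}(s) 42/s^4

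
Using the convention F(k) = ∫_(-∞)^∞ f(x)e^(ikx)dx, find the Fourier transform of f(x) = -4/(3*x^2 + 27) -4*pi*exp(-3*Abs(k))/9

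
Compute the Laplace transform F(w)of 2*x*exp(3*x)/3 2/(3*(w - 3)^2)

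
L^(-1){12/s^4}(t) 2*t^3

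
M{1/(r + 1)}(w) pi*csc(pi*w)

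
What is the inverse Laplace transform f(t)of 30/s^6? t^5/4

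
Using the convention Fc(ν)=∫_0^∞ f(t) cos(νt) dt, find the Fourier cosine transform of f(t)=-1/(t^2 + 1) -pi * exp(-ν) /2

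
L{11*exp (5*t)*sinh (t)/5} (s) 11/ (5*( (s - 5)^2 - 1))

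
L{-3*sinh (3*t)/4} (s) -9/ (4*s^2 - 36)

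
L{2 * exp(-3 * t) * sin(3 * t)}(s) 6/((s + 3)^2 + 9)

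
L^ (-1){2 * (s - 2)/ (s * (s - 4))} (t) 2 * exp (2 * t) * cosh (2 * t)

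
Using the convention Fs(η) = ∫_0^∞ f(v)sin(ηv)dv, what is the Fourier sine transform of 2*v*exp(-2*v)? 8*η/(η^2 + 4)^2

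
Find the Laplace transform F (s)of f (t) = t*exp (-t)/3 1/ (3*(s + 1)^2)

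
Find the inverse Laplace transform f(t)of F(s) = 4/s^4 2*t^3/3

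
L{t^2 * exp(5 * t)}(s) 2/(s - 5)^3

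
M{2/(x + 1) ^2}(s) -2*pi*(s - 1) /sin(pi*s) 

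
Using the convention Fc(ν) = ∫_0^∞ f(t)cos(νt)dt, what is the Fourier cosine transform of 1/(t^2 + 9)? pi * exp(-3 * ν)/6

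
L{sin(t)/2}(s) 1/(2 * (s^2 + 1))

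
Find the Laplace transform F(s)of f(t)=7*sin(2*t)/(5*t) 7*atan(2/s)/5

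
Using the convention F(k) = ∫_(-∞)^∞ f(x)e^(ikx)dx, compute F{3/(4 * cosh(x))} 3 * pi/(4 * cosh(pi * k/2))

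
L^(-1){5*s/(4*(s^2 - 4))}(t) 5*cosh(2*t)/4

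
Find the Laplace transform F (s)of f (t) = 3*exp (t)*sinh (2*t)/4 3/ (2*( (s - 1)^2 - 4))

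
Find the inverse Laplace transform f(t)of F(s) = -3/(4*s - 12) -3*exp(3*t)/4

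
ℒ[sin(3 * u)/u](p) atan(3/p)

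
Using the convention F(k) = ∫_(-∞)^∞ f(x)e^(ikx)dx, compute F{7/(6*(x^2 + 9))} 7*pi*exp(-3*Abs(k))/18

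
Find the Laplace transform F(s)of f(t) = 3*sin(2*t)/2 3/(s^2 + 4)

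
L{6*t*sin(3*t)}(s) 36*s/(s^2 + 9)^2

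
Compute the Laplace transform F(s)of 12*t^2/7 24/(7*s^3)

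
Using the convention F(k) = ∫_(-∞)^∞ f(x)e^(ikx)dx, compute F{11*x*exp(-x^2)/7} 11*I*sqrt(pi)*k*exp(-k^2/4)/14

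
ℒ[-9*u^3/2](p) -27/p^4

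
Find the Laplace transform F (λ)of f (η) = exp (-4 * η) 1/ (λ + 4)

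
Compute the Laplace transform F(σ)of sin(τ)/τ atan(1/σ)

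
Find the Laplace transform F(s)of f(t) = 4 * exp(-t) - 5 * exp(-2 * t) 4/(s + 1) - 5/(s + 2)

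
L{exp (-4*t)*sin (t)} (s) 1/ ( (s + 4)^2 + 1)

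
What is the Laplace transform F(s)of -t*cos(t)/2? (1 - s^2)/(2*(s^2+1)^2)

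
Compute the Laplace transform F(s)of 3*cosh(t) 3*s/(s^2 - 1)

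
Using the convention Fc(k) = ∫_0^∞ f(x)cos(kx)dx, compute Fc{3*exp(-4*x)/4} 3/(k^2+16)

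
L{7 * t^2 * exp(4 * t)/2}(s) 7/(s - 4)^3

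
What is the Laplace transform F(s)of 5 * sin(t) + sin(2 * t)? 5/(s^2 + 1) + 2/(s^2 + 4)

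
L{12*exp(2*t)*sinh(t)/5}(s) 12/(5*((s - 2)^2 - 1))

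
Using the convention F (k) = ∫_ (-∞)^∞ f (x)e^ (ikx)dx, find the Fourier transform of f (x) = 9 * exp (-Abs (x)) 18/ (k^2 + 1)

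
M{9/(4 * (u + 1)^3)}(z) 9 * pi * (z - 2) * (z - 1)/(8 * sin(pi * z))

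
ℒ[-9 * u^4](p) -216/p^5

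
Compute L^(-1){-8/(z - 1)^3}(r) -4 * r^2 * exp(r)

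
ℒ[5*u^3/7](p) 30/(7*p^4)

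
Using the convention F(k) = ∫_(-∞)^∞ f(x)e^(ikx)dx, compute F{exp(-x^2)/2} sqrt(pi)*exp(-k^2/4)/2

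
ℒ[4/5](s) 4/(5 * s)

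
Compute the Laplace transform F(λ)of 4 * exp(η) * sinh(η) 4/(λ * (λ - 2))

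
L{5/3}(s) 5/(3 * s)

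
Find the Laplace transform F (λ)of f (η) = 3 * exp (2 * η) 3/ (λ - 2)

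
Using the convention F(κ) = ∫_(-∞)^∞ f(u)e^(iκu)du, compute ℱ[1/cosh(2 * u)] pi/(2 * cosh(pi * κ/4))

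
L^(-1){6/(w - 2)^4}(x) x^3*exp(2*x)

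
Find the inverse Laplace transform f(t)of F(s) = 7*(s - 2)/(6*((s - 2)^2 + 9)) 7*exp(2*t)*cos(3*t)/6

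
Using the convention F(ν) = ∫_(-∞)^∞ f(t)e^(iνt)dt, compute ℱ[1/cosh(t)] pi/cosh(pi*ν/2)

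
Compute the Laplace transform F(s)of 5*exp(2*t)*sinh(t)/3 5/(3*((s - 2)^2 - 1))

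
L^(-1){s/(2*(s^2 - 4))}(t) cosh(2*t)/2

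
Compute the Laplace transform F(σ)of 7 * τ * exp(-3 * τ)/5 7/(5 * (σ + 3)^2)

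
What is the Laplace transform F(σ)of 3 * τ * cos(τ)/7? 3 * (σ^2 - 1)/(7 * (σ^2+1)^2)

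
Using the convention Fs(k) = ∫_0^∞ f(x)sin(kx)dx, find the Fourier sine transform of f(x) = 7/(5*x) 7*pi/10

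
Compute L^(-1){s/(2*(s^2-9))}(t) cosh(3*t)/2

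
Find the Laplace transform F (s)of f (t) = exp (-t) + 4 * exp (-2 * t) 1/ (s + 1) + 4/ (s + 2)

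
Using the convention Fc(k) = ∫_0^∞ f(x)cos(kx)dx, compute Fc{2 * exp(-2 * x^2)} sqrt(2) * sqrt(pi) * exp(-k^2/8)/2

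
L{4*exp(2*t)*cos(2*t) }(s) 4*(s - 2) /((s - 2) ^2 + 4) 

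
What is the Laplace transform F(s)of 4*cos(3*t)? 4*s/(s^2 + 9)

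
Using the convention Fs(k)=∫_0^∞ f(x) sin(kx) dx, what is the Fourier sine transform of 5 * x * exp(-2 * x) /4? 5 * k/(k^2+4) ^2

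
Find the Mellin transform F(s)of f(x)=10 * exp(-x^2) 5 * gamma(s/2)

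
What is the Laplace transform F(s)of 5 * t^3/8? 15/(4 * s^4)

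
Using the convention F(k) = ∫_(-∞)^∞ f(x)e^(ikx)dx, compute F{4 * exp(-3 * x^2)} 4 * sqrt(3) * sqrt(pi) * exp(-k^2/12)/3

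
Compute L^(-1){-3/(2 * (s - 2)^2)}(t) -3 * t * exp(2 * t)/2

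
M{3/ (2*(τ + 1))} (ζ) 3*pi*csc (pi*ζ)/2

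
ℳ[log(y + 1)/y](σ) -pi*csc(pi*σ)/(σ - 1)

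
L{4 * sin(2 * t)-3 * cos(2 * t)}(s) 8/(s^2 + 4)-3 * s/(s^2 + 4)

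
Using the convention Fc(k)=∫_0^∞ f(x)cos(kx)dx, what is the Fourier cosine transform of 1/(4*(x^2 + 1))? pi*exp(-k)/8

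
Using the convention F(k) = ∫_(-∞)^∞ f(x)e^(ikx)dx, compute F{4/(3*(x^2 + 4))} 2*pi*exp(-2*Abs(k))/3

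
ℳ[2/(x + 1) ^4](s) gamma(s) * gamma(4 - s) /3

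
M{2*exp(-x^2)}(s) gamma(s/2)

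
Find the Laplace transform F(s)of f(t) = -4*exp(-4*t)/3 -4/(3*s + 12)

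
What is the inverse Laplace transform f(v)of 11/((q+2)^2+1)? 11*exp(-2*v)*sin(v)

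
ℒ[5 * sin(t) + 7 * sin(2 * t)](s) 14/(s^2 + 4) + 5/(s^2 + 1)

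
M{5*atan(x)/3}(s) -5*pi*sec(pi*s/2)/(6*s)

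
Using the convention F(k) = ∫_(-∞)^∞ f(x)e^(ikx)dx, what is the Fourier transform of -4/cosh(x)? -4 * pi/cosh(pi * k/2)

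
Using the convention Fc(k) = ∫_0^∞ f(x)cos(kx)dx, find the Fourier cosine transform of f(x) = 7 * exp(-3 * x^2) 7 * sqrt(3) * sqrt(pi) * exp(-k^2/12)/6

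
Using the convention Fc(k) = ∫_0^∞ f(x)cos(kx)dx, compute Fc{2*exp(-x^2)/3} sqrt(pi)*exp(-k^2/4)/3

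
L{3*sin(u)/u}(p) 3*atan(1/p)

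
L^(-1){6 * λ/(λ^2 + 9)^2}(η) η * sin(3 * η)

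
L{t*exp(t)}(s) (s - 1)^(-2)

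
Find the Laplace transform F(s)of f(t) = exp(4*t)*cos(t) (s - 4)/((s - 4)^2 + 1)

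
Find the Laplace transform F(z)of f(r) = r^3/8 3/(4*z^4)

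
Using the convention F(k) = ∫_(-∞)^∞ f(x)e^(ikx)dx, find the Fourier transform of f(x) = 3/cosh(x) 3 * pi/cosh(pi * k/2)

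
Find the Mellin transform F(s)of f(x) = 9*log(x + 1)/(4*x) -9*pi*csc(pi*s)/(4*s - 4)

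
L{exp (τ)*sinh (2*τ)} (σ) 2/ ( (σ - 1)^2 - 4)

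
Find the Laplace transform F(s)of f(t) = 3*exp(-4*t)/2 3/(2*(s + 4))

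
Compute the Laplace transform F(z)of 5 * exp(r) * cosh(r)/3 5 * (z - 1)/(3 * z * (z - 2))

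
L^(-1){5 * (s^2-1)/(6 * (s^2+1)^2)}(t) 5 * t * cos(t)/6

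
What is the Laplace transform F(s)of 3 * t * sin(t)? 6 * s/(s^2 + 1)^2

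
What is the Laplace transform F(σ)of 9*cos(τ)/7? 9*σ/(7*(σ^2 + 1))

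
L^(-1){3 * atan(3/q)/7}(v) 3 * sin(3 * v)/(7 * v)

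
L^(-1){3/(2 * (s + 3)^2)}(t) 3 * t * exp(-3 * t)/2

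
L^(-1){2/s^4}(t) t^3/3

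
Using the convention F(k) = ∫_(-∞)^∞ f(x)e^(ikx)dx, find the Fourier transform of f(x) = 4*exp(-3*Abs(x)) 24/(k^2+9)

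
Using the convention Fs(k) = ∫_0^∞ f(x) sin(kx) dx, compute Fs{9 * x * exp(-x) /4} 9 * k/(2 * (k^2+1) ^2) 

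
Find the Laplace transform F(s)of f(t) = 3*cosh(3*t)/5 3*s/(5*(s^2 - 9))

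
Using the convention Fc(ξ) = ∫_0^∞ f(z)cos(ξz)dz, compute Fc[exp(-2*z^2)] sqrt(2)*sqrt(pi)*exp(-ξ^2/8)/4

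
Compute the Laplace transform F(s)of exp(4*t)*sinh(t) 1/((s - 4)^2-1)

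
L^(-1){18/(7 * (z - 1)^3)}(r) 9 * r^2 * exp(r)/7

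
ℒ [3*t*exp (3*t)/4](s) 3/ (4*(s - 3)^2)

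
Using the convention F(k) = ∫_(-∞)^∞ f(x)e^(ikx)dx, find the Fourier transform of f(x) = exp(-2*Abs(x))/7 4/(7*(k^2+4))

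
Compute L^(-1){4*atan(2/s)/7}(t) 4*sin(2*t)/(7*t)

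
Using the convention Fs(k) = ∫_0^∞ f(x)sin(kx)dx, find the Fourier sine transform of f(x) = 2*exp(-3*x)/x 2*atan(k/3)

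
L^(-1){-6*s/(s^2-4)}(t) -6*cosh(2*t)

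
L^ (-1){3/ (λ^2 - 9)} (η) sinh (3*η)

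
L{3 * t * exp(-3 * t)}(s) 3/(s + 3)^2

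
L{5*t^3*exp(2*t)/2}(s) 15/(s - 2)^4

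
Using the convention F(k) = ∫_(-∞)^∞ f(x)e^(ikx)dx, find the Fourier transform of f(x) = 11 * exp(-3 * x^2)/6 11 * sqrt(3) * sqrt(pi) * exp(-k^2/12)/18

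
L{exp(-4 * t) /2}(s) 1/(2 * (s + 4) ) 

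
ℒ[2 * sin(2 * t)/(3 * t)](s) 2 * atan(2/s)/3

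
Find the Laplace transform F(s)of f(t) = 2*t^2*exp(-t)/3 4/(3*(s + 1)^3)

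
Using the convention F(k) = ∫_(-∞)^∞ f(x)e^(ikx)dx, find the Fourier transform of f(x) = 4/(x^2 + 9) 4*pi*exp(-3*Abs(k))/3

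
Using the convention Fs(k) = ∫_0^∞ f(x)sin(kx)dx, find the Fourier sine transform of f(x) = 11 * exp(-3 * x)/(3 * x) 11 * atan(k/3)/3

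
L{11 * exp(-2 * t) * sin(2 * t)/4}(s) 11/(2 * ((s + 2)^2 + 4))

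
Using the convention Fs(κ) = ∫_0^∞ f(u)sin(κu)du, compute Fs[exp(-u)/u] atan(κ)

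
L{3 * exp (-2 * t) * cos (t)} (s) 3 * (s + 2)/ ( (s + 2)^2 + 1)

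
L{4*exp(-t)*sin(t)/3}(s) 4/(3*((s + 1)^2 + 1))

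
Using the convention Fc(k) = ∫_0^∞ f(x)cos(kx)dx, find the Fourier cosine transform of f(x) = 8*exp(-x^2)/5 4*sqrt(pi)*exp(-k^2/4)/5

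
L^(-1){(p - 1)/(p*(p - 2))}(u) exp(u)*cosh(u)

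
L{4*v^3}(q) 24/q^4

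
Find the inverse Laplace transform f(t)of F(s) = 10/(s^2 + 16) 5*sin(4*t)/2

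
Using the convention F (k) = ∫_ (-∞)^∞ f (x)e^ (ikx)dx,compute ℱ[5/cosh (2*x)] 5*pi/ (2*cosh (pi*k/4))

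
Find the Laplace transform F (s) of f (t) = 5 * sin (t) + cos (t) 5/ (s^2 + 1) + s/ (s^2 + 1) 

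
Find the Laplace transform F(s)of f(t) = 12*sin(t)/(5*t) 12*atan(1/s)/5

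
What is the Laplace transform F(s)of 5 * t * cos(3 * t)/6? 5 * (s^2 - 9)/(6 * (s^2 + 9)^2)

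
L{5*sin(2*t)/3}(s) 10/(3*(s^2 + 4))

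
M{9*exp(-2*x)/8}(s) 9*gamma(s)/(8*2^s)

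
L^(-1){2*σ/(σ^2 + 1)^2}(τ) τ*sin(τ)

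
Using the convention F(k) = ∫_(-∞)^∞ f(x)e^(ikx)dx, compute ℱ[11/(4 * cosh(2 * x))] 11 * pi/(8 * cosh(pi * k/4))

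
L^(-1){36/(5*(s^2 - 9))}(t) 12*sinh(3*t)/5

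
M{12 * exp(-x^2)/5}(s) 6 * gamma(s/2)/5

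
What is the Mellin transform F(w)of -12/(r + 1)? -12 * pi * csc(pi * w)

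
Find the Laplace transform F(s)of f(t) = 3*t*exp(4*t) 3/(s - 4)^2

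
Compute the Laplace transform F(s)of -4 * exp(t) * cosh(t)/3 4 * (1 - s)/(3 * s * (s - 2))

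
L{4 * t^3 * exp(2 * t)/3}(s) 8/(s - 2)^4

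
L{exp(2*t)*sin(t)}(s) 1/((s - 2)^2 + 1)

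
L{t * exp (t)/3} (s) 1/ (3 * (s - 1)^2)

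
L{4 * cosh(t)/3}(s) 4 * s/(3 * (s^2-1))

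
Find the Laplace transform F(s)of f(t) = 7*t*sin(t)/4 7*s/(2*(s^2+1)^2)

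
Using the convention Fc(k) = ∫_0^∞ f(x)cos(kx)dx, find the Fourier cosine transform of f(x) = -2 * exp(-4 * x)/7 -8/(7 * k^2+112)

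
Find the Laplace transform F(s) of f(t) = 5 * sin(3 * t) 15/(s^2+9) 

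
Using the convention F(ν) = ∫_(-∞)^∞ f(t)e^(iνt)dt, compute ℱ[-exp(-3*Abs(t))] -6/(ν^2 + 9)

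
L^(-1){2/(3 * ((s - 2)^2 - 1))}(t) 2 * exp(2 * t) * sinh(t)/3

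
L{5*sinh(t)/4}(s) 5/(4*(s^2 - 1))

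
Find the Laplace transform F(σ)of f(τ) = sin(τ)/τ atan(1/σ)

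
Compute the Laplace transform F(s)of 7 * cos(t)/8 7 * s/(8 * (s^2 + 1))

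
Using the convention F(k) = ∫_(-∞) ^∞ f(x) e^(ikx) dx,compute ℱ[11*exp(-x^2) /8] 11*sqrt(pi)*exp(-k^2/4) /8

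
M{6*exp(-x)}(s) 6*gamma(s)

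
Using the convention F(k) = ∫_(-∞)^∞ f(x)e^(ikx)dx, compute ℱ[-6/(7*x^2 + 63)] -2*pi*exp(-3*Abs(k))/7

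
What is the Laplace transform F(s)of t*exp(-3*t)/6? 1/(6*(s + 3)^2)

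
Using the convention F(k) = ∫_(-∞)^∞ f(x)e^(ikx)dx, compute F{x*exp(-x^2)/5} I*sqrt(pi)*k*exp(-k^2/4)/10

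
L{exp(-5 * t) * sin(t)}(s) 1/((s+5)^2+1)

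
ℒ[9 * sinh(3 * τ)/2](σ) 27/(2 * (σ^2 - 9))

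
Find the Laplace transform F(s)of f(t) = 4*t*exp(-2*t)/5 4/(5*(s + 2)^2)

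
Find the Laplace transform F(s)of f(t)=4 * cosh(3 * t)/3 4 * s/(3 * (s^2-9))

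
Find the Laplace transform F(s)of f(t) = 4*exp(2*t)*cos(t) 4*(s - 2)/((s - 2)^2+1)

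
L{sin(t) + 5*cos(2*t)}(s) 1/(s^2 + 1) + 5*s/(s^2 + 4)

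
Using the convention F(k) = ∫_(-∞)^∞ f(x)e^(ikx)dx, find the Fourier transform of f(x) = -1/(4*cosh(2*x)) -pi/(8*cosh(pi*k/4))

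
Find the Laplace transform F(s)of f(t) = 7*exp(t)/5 7/(5*(s - 1))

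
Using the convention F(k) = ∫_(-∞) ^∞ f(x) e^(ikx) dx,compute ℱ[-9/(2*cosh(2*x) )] -9*pi/(4*cosh(pi*k/4) ) 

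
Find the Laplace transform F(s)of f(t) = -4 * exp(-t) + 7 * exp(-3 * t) 7/(s + 3) - 4/(s + 1)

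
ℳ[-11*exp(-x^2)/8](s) -11*gamma(s/2)/16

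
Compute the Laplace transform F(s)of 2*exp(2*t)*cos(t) 2*(s - 2)/((s - 2)^2+1)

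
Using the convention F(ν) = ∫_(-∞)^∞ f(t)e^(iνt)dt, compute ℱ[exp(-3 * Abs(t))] 6/(ν^2 + 9)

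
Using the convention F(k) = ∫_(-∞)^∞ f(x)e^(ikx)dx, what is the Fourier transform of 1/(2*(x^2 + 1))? pi*exp(-Abs(k))/2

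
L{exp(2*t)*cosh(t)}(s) (s - 2)/((s - 2)^2 - 1)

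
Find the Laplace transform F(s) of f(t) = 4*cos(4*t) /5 4*s/(5*(s^2 + 16) ) 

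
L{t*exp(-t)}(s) (s + 1)^(-2)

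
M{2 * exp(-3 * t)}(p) 2 * gamma(p)/3^p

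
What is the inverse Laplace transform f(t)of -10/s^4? -5 * t^3/3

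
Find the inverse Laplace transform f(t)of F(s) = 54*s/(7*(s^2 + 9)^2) 9*t*sin(3*t)/7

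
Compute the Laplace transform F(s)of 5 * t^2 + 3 3/s + 10/s^3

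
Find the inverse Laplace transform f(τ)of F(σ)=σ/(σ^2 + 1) cos(τ)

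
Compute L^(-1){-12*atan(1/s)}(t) -12*sin(t)/t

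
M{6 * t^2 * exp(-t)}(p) 6 * gamma(p + 2)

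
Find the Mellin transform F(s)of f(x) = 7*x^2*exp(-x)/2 7*gamma(s + 2)/2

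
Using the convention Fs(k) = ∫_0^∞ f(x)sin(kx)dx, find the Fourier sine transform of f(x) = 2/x pi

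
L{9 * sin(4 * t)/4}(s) 9/(s^2 + 16)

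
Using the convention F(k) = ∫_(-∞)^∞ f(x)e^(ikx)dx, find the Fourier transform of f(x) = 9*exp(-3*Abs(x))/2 27/(k^2+9)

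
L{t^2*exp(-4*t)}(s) 2/(s+4)^3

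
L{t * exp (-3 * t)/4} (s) 1/ (4 * (s + 3)^2)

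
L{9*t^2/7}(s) 18/(7*s^3)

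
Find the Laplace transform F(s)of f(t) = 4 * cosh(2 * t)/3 4 * s/(3 * (s^2 - 4))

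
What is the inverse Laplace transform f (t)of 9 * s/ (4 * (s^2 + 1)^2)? 9 * t * sin (t)/8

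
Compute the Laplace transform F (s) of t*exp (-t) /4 1/ (4*(s + 1) ^2) 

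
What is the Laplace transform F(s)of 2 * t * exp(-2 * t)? 2/(s + 2)^2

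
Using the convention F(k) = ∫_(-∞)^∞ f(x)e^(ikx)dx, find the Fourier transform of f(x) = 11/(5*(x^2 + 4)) 11*pi*exp(-2*Abs(k))/10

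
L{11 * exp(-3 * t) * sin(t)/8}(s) 11/(8 * ((s + 3)^2 + 1))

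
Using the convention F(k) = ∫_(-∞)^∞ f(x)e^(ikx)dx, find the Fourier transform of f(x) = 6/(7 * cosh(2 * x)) 3 * pi/(7 * cosh(pi * k/4))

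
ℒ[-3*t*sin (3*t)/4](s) -9*s/ (2*(s^2+9)^2)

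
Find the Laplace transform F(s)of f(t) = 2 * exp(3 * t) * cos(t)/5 2 * (s - 3)/(5 * ((s - 3)^2 + 1))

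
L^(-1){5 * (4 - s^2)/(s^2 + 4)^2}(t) -5 * t * cos(2 * t)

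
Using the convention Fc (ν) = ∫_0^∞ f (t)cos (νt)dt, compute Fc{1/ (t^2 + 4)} pi*exp (-2*ν)/4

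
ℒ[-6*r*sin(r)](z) -12*z/(z^2 + 1)^2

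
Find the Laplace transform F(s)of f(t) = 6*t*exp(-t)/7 6/(7*(s + 1)^2)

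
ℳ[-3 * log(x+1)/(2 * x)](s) 3 * pi * csc(pi * s)/(2 * (s - 1))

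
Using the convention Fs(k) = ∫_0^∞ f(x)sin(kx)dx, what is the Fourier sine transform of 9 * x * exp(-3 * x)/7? 54 * k/(7 * (k^2 + 9)^2)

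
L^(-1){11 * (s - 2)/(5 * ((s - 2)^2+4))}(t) 11 * exp(2 * t) * cos(2 * t)/5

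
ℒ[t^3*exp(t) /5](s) 6/(5*(s - 1) ^4) 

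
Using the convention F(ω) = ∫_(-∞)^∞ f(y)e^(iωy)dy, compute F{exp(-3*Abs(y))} 6/(ω^2 + 9)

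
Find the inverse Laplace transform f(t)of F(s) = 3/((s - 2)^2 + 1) 3*exp(2*t)*sin(t)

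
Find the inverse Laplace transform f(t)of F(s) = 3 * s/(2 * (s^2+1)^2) 3 * t * sin(t)/4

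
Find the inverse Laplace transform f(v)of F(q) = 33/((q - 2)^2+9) 11*exp(2*v)*sin(3*v)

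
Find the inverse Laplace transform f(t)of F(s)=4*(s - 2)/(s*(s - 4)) 4*exp(2*t)*cosh(2*t)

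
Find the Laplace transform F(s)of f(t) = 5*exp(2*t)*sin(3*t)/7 15/(7*((s - 2)^2 + 9))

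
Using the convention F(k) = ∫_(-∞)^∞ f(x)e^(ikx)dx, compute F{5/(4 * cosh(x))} 5 * pi/(4 * cosh(pi * k/2))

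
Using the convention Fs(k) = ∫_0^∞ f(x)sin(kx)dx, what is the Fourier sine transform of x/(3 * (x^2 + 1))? pi * exp(-k)/6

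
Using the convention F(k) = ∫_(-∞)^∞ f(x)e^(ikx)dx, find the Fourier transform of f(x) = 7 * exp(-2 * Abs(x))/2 14/(k^2 + 4)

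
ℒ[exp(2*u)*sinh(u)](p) 1/((p - 2)^2 - 1)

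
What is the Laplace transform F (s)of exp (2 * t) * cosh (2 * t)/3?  (s - 2)/ (3 * s * (s - 4))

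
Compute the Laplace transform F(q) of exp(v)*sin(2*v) 2/((q - 1) ^2 + 4) 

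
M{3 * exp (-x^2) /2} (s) 3 * gamma (s/2) /4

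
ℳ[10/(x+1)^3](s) 5*pi*(s - 2)*(s - 1)/sin(pi*s)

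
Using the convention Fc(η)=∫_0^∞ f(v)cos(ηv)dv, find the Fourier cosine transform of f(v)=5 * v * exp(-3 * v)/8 5 * (9 - η^2)/(8 * (η^2 + 9)^2)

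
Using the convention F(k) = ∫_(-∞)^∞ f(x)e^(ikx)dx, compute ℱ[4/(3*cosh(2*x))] 2*pi/(3*cosh(pi*k/4))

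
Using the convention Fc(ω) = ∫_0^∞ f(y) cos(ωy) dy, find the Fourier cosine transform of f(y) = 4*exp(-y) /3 4/(3*(ω^2+1) ) 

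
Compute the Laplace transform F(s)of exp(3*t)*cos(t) (s - 3)/((s - 3)^2 + 1)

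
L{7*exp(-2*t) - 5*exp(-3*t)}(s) 7/(s + 2) - 5/(s + 3)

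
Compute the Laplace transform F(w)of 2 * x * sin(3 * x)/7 12 * w/(7 * (w^2 + 9)^2)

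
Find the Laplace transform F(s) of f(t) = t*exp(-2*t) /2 1/(2*(s + 2) ^2) 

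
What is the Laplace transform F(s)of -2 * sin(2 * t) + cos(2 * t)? s/(s^2 + 4) - 4/(s^2 + 4)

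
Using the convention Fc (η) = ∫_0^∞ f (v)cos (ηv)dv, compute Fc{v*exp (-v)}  (1 - η^2)/ (η^2 + 1)^2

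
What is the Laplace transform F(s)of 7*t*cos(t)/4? 7*(s^2-1)/(4*(s^2+1)^2)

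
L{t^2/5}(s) 2/(5*s^3)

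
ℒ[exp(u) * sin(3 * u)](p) 3/((p - 1)^2 + 9)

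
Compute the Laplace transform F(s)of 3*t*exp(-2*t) 3/(s + 2)^2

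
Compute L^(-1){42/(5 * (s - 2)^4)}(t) 7 * t^3 * exp(2 * t)/5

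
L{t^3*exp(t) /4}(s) 3/(2*(s - 1) ^4) 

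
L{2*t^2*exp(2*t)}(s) 4/(s - 2)^3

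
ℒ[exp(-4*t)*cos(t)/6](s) (s + 4)/(6*((s + 4)^2 + 1))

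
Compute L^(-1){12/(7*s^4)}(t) 2*t^3/7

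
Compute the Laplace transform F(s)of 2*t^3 12/s^4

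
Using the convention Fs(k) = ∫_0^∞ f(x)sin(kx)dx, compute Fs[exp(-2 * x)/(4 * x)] atan(k/2)/4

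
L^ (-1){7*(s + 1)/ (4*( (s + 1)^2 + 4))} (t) 7*exp (-t)*cos (2*t)/4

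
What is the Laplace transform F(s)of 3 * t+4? 3/s^2+4/s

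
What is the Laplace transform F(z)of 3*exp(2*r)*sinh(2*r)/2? 3/(z*(z - 4))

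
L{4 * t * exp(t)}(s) 4/(s - 1)^2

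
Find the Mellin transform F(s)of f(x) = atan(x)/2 -pi * sec(pi * s/2)/(4 * s)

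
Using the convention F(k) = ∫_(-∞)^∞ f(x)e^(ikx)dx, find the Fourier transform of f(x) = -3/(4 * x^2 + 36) -pi * exp(-3 * Abs(k))/4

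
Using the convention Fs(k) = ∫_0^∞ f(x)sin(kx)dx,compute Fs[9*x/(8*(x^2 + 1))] 9*pi*exp(-k)/16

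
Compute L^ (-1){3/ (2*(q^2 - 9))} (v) sinh (3*v)/2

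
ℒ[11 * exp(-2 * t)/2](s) 11/(2 * (s + 2))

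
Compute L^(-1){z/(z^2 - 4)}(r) cosh(2*r)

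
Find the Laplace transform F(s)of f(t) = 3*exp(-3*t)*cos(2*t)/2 3*(s + 3)/(2*((s + 3)^2 + 4))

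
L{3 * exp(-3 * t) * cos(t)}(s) 3 * (s + 3)/((s + 3)^2 + 1)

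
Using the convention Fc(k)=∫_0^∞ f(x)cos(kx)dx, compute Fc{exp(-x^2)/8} sqrt(pi)*exp(-k^2/4)/16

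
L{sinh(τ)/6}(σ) 1/(6*(σ^2 - 1))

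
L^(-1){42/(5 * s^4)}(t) 7 * t^3/5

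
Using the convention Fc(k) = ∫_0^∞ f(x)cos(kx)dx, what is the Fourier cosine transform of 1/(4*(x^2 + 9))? pi*exp(-3*k)/24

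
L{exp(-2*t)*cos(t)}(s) (s + 2)/((s + 2)^2 + 1)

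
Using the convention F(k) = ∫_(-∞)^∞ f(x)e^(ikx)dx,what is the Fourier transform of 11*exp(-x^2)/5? 11*sqrt(pi)*exp(-k^2/4)/5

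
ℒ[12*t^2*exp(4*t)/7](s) 24/(7*(s - 4)^3)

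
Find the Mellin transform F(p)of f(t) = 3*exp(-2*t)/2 3*gamma(p)/(2*2^p)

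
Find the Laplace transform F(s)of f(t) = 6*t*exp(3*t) 6/(s - 3)^2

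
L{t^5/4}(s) 30/s^6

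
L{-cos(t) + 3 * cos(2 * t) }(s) 3 * s/(s^2 + 4) - s/(s^2 + 1) 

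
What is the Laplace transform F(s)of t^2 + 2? 2/s + 2/s^3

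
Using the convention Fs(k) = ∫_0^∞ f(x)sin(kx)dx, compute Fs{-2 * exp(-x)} -2 * k/(k^2+1)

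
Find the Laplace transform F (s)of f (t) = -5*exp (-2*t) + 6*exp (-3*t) 6/ (s + 3) - 5/ (s + 2)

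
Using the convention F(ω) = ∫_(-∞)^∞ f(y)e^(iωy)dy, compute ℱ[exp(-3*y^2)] sqrt(3)*sqrt(pi)*exp(-ω^2/12)/3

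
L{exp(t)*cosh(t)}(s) (s - 1)/(s*(s - 2))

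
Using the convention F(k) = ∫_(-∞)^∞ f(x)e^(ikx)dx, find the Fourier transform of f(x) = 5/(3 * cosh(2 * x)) 5 * pi/(6 * cosh(pi * k/4))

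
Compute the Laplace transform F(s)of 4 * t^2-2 8/s^3-2/s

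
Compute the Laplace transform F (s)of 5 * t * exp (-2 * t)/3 5/ (3 * (s + 2)^2)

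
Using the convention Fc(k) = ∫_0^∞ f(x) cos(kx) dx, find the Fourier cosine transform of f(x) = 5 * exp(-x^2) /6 5 * sqrt(pi) * exp(-k^2/4) /12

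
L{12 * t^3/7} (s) 72/ (7 * s^4)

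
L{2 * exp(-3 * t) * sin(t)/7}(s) 2/(7 * ((s + 3)^2 + 1))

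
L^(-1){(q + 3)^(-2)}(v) v*exp(-3*v)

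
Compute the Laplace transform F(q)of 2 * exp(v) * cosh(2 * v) 2 * (q - 1)/((q - 1)^2 - 4)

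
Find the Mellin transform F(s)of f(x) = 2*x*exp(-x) 2*gamma(s + 1)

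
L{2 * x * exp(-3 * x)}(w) 2/(w + 3)^2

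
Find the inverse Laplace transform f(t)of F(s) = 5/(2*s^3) 5*t^2/4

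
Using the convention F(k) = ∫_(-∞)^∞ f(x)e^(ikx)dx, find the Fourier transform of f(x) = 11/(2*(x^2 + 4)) 11*pi*exp(-2*Abs(k))/4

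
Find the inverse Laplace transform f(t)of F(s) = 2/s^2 2*t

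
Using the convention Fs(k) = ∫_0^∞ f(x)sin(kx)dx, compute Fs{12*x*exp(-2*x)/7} 48*k/(7*(k^2 + 4)^2)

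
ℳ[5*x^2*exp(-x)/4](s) 5*gamma(s+2)/4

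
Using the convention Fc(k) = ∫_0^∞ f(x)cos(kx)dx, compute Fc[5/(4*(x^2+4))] 5*pi*exp(-2*k)/16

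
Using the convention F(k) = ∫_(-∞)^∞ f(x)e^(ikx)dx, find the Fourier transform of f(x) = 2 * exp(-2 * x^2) sqrt(2) * sqrt(pi) * exp(-k^2/8)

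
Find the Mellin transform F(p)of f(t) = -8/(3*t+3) -8*pi*csc(pi*p)/3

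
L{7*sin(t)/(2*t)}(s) 7*atan(1/s)/2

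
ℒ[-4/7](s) -4/(7 * s)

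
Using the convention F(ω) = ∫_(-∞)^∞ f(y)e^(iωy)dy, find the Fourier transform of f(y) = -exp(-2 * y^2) -sqrt(2) * sqrt(pi) * exp(-ω^2/8)/2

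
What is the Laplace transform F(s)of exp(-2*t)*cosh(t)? (s + 2)/((s + 2)^2 - 1)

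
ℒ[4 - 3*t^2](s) 4/s - 6/s^3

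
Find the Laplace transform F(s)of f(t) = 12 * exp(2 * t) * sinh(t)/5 12/(5 * ((s - 2)^2 - 1))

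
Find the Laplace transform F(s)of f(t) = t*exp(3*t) (s - 3)^(-2)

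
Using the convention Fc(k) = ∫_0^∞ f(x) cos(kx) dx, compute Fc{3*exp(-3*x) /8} 9/(8*(k^2+9) ) 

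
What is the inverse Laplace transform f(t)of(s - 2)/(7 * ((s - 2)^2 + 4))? exp(2 * t) * cos(2 * t)/7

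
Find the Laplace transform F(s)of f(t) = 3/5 3/(5 * s)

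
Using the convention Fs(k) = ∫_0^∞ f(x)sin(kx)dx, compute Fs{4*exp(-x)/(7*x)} 4*atan(k)/7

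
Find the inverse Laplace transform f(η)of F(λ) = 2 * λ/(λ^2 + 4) 2 * cos(2 * η)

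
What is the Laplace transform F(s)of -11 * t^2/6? -11/(3 * s^3)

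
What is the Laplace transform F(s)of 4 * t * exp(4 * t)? 4/(s - 4)^2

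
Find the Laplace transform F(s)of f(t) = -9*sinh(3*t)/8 -27/(8*s^2-72)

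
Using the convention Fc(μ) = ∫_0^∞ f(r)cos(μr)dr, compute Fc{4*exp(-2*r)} 8/(μ^2 + 4)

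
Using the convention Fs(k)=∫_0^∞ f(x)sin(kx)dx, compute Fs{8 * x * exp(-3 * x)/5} 48 * k/(5 * (k^2 + 9)^2)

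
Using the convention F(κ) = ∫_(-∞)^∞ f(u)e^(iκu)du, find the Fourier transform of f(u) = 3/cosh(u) 3*pi/cosh(pi*κ/2)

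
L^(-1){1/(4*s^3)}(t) t^2/8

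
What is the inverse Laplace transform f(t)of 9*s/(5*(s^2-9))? 9*cosh(3*t)/5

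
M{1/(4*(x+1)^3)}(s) pi*(s - 2)*(s - 1)/(8*sin(pi*s))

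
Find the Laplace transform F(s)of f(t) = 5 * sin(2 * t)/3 10/(3 * (s^2+4))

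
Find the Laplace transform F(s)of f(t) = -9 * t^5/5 -216/s^6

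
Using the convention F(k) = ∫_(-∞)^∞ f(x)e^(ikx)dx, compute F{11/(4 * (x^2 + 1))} 11 * pi * exp(-Abs(k))/4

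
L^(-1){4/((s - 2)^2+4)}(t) 2*exp(2*t)*sin(2*t)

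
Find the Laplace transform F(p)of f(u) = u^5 120/p^6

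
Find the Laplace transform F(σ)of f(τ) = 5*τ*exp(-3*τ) 5/(σ+3)^2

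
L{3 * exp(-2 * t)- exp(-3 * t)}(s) 3/(s + 2) - 1/(s + 3)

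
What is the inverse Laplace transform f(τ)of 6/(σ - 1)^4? τ^3 * exp(τ)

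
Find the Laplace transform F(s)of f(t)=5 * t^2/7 10/(7 * s^3)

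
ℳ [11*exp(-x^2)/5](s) 11*gamma(s/2)/10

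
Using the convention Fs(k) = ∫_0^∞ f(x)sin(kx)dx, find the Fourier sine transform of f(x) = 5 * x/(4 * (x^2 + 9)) 5 * pi * exp(-3 * k)/8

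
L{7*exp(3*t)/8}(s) 7/(8*(s - 3))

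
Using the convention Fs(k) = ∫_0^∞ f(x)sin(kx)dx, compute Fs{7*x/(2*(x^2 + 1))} 7*pi*exp(-k)/4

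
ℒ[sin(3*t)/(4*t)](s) atan(3/s)/4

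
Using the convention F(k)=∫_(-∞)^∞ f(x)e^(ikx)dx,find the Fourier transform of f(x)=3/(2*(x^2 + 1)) 3*pi*exp(-Abs(k))/2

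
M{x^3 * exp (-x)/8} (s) gamma (s + 3)/8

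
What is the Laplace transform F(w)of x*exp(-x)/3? 1/(3*(w + 1)^2)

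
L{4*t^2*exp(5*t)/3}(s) 8/(3*(s - 5)^3)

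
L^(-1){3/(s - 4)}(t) 3 * exp(4 * t)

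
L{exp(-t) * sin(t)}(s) 1/((s + 1)^2 + 1)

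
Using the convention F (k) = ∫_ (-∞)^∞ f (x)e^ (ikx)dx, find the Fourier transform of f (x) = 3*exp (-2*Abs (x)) 12/ (k^2 + 4)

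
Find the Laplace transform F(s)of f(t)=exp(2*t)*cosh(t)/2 (s - 2)/(2*((s - 2)^2 - 1))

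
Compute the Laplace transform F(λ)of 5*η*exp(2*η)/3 5/(3*(λ - 2)^2)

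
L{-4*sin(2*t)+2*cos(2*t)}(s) 2*s/(s^2+4)-8/(s^2+4)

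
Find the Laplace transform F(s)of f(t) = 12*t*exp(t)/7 12/(7*(s - 1)^2)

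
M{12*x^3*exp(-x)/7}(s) 12*gamma(s + 3)/7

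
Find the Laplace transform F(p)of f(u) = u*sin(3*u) 6*p/(p^2 + 9)^2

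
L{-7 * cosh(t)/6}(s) -7 * s/(6 * s^2 - 6)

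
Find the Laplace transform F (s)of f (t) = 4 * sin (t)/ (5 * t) 4 * atan (1/s)/5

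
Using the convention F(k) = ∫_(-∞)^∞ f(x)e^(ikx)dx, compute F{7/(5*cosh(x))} 7*pi/(5*cosh(pi*k/2))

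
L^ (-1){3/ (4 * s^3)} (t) 3 * t^2/8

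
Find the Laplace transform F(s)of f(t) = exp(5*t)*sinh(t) 1/((s - 5)^2 - 1)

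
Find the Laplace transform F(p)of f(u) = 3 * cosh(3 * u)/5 3 * p/(5 * (p^2-9))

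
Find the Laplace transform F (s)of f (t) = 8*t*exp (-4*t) 8/ (s + 4)^2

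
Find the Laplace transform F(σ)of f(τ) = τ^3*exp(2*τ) 6/(σ - 2)^4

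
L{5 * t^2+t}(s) s^(-2)+10/s^3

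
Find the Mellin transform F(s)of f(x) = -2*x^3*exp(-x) -2*gamma(s + 3)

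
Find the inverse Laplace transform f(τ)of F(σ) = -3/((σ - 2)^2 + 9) -exp(2*τ)*sin(3*τ)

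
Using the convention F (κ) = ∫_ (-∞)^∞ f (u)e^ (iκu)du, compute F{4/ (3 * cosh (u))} 4 * pi/ (3 * cosh (pi * κ/2))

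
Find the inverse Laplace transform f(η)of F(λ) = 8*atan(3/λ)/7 8*sin(3*η)/(7*η)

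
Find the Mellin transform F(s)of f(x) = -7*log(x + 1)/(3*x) 7*pi*csc(pi*s)/(3*(s - 1))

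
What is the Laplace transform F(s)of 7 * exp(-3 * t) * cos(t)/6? 7 * (s + 3)/(6 * ((s + 3)^2 + 1))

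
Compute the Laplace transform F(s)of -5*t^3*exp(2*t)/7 -30/(7*(s - 2)^4)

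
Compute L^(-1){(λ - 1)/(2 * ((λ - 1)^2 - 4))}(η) exp(η) * cosh(2 * η)/2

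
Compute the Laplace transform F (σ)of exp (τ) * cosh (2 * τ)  (σ - 1)/ ( (σ - 1)^2-4)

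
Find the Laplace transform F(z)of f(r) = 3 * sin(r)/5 3/(5 * (z^2 + 1))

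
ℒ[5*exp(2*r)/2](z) 5/(2*(z - 2))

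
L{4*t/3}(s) 4/(3*s^2)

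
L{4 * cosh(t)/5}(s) 4 * s/(5 * (s^2 - 1))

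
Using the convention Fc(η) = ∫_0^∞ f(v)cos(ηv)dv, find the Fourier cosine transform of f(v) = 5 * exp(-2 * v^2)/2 5 * sqrt(2) * sqrt(pi) * exp(-η^2/8)/8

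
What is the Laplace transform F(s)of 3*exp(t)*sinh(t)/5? 3/(5*s*(s - 2))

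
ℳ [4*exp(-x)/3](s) 4*gamma(s)/3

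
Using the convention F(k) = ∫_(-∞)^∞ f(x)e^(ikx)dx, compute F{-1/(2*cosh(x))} -pi/(2*cosh(pi*k/2))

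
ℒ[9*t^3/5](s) 54/(5*s^4)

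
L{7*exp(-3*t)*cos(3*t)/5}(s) 7*(s+3)/(5*((s+3)^2+9))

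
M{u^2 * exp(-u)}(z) gamma(z + 2)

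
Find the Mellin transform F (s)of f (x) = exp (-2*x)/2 gamma (s)/ (2*2^s)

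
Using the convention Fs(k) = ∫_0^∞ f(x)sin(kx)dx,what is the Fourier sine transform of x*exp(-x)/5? 2*k/(5*(k^2 + 1)^2)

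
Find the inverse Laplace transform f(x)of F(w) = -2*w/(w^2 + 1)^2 -x*sin(x)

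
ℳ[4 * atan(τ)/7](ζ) -2 * pi * sec(pi * ζ/2)/(7 * ζ)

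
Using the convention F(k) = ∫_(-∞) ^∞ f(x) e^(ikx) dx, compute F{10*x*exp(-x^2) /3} 5*I*sqrt(pi)*k*exp(-k^2/4) /3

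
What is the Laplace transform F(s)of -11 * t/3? -11/(3 * s^2)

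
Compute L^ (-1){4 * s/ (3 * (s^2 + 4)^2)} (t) t * sin (2 * t)/3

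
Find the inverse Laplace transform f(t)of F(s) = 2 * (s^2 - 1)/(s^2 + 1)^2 2 * t * cos(t)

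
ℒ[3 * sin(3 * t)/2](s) 9/(2 * (s^2+9))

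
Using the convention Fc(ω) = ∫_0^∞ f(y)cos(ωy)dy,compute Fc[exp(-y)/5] 1/(5 * (ω^2 + 1))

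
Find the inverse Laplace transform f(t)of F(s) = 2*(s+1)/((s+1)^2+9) 2*exp(-t)*cos(3*t)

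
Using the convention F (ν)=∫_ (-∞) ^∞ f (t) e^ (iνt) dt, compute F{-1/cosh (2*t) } -pi/ (2*cosh (pi*ν/4) ) 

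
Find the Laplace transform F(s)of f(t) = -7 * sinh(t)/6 -7/(6 * s^2 - 6)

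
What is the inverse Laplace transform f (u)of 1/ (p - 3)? exp (3 * u)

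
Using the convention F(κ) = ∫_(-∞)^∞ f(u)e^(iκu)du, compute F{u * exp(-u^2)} I * sqrt(pi) * κ * exp(-κ^2/4)/2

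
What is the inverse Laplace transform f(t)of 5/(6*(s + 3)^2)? 5*t*exp(-3*t)/6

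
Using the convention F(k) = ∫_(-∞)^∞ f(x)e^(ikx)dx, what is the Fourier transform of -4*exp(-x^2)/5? -4*sqrt(pi)*exp(-k^2/4)/5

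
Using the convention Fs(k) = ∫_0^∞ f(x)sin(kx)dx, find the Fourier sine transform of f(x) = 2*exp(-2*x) 2*k/(k^2+4)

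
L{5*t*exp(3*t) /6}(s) 5/(6*(s - 3) ^2) 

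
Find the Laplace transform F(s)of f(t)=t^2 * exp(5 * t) 2/(s - 5)^3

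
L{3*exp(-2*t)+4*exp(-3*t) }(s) 4/(s+3)+3/(s+2) 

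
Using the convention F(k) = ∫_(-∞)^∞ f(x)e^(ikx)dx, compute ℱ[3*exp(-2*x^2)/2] 3*sqrt(2)*sqrt(pi)*exp(-k^2/8)/4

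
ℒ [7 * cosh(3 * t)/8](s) 7 * s/(8 * (s^2 - 9))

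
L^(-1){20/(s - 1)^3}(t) 10 * t^2 * exp(t)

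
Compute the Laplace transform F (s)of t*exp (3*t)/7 1/ (7*(s - 3)^2)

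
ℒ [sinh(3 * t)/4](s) 3/(4 * (s^2 - 9))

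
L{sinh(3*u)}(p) 3/(p^2-9)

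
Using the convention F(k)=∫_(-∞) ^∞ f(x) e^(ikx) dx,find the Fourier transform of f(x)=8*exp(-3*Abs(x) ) 48/(k^2 + 9) 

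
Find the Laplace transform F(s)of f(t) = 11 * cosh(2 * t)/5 11 * s/(5 * (s^2-4))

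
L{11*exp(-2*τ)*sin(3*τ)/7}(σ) 33/(7*((σ + 2)^2 + 9))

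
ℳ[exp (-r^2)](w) gamma (w/2)/2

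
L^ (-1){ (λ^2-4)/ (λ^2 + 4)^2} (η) η * cos (2 * η)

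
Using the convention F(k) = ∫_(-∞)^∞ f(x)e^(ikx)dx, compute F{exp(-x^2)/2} sqrt(pi)*exp(-k^2/4)/2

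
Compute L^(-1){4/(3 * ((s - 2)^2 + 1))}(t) 4 * exp(2 * t) * sin(t)/3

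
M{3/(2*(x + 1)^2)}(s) -3*pi*(s - 1)/(2*sin(pi*s))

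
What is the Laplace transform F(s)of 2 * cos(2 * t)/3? 2 * s/(3 * (s^2 + 4))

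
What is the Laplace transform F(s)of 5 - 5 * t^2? 5/s - 10/s^3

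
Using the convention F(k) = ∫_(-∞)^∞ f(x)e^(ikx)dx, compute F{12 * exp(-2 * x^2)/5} 6 * sqrt(2) * sqrt(pi) * exp(-k^2/8)/5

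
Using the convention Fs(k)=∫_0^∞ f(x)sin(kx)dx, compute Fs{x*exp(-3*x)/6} k/(k^2 + 9)^2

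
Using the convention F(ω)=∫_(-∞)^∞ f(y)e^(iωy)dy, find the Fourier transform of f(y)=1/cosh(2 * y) pi/(2 * cosh(pi * ω/4))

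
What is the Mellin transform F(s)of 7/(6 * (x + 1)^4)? 7 * gamma(s) * gamma(4 - s)/36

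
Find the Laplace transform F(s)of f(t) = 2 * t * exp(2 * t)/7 2/(7 * (s - 2)^2)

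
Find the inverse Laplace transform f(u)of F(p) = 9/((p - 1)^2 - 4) 9*exp(u)*sinh(2*u)/2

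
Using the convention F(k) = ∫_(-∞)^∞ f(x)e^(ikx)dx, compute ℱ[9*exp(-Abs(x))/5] 18/(5*(k^2 + 1))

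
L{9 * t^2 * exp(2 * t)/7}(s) 18/(7 * (s - 2)^3)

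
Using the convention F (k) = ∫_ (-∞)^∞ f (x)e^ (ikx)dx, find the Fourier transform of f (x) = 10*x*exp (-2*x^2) 5*sqrt (2)*I*sqrt (pi)*k*exp (-k^2/8)/4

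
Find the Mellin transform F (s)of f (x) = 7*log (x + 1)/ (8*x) -7*pi*csc (pi*s)/ (8*s - 8)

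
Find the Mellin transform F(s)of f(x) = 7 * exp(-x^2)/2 7 * gamma(s/2)/4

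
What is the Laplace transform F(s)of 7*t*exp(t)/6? 7/(6*(s - 1)^2)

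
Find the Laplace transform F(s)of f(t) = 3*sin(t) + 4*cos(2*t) 4*s/(s^2 + 4) + 3/(s^2 + 1)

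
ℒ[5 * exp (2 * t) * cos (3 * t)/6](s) 5 * (s - 2)/ (6 * ( (s - 2)^2 + 9))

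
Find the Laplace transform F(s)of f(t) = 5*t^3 30/s^4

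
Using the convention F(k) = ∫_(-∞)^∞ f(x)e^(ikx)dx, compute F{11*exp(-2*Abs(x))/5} 44/(5*(k^2 + 4))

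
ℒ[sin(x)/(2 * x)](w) atan(1/w)/2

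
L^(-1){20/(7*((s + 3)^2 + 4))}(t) 10*exp(-3*t)*sin(2*t)/7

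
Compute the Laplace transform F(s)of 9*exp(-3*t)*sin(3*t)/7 27/(7*((s + 3)^2 + 9))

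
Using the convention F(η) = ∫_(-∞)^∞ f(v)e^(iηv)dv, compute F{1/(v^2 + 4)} pi * exp(-2 * Abs(η))/2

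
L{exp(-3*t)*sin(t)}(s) 1/((s + 3)^2 + 1)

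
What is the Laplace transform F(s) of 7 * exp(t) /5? 7/(5 * (s - 1) ) 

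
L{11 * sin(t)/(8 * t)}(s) 11 * atan(1/s)/8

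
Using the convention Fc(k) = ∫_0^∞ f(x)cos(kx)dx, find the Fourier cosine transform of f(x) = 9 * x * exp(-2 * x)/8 9 * (4 - k^2)/(8 * (k^2 + 4)^2)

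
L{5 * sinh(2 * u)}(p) 10/(p^2-4)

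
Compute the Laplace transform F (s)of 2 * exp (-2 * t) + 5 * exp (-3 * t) 5/ (s + 3) + 2/ (s + 2)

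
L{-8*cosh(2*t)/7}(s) -8*s/(7*s^2 - 28)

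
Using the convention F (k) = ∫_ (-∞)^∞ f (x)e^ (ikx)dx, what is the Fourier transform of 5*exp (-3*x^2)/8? 5*sqrt (3)*sqrt (pi)*exp (-k^2/12)/24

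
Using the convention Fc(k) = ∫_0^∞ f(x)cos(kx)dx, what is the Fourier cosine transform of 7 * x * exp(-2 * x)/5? 7 * (4 - k^2)/(5 * (k^2 + 4)^2)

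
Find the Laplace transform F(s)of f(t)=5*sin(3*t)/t 5*atan(3/s)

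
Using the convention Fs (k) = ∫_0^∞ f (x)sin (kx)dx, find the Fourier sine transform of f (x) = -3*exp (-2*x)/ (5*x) -3*atan (k/2)/5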